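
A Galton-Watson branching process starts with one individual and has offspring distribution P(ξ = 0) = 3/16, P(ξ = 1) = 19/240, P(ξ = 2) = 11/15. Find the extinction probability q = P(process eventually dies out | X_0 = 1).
q = 45/176

The pgf is f(s) = 3/16 + 19/240·s + 11/15·s². The extinction probability q is the smallest fixed point of f in [0, 1]. Setting s = f(s):
  11/15·s² + (19/240 − 1)·s + 3/16 = 0
  11/15·s² − (3/16 + 11/15)·s + 3/16 = 0
which factors as (s − 1)·(11/15·s − 3/16) = 0, giving roots s = 1 and s = (3/16)/(11/15) = 45/176.
Mean offspring μ = 19/240 + 2·11/15 = 371/240 > 1 (supercritical), so q < 1. The extinction probability is the smaller root: q = (3/16)/(11/15) = 45/176.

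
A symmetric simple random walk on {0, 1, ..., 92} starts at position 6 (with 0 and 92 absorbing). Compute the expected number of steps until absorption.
E[τ | X_0 = 6] = 516

Let v_k = E[τ | X_0 = k]. Boundary: v_0 = v_92 = 0. Recurrence: v_k = 1 + (v_{k-1} + v_{k+1})/2 for 1 ≤ k ≤ 91. The particular solution to v_k − (v_{k-1} + v_{k+1})/2 = 1 is v_k = −k^2. Adding homogeneous solution A + B k and matching boundaries gives v_k = k (92 − k). Substituting k = 6: v_6 = 6 · 86 = 516.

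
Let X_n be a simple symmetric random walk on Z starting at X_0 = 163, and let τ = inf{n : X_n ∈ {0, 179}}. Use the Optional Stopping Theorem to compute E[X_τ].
E[X_τ] = 163

X_n is a martingale and τ is a bounded-mean stopping time (indeed τ is finite a.s. with bounded expectation since the walk is in a bounded region). By the OST, E[X_τ] = E[X_0] = 163. Equivalently: E[X_τ] = 179 · P(hit 179 first) + 0 · P(hit 0 first) = 179 · (163/179) = 163.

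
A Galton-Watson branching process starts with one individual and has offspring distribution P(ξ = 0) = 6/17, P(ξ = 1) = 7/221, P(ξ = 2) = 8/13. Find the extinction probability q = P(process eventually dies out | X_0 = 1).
q = 39/68

The pgf is f(s) = 6/17 + 7/221·s + 8/13·s². The extinction probability q is the smallest fixed point of f in [0, 1]. Setting s = f(s):
  8/13·s² + (7/221 − 1)·s + 6/17 = 0
  8/13·s² − (6/17 + 8/13)·s + 6/17 = 0
which factors as (s − 1)·(8/13·s − 6/17) = 0, giving roots s = 1 and s = (6/17)/(8/13) = 39/68.
Mean offspring μ = 7/221 + 2·8/13 = 279/221 > 1 (supercritical), so q < 1. The extinction probability is the smaller root: q = (6/17)/(8/13) = 39/68.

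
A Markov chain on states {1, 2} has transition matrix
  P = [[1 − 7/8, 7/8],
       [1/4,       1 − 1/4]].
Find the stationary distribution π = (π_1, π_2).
π_1 = 2/9, π_2 = 7/9

Solve πP = π with π_1 + π_2 = 1. From πP = π: π_1 · (1 − 7/8) + π_2 · 1/4 = π_1 ⇒ π_2 · 1/4 = π_1 · 7/8 ⇒ π_2/π_1 = (7/8)/(1/4) = 7/2. Together with π_1 + π_2 = 1:
  π_1 = (1/4)/(7/8 + 1/4) = (1/4)/(9/8) = 2/9,
  π_2 = (7/8)/(7/8 + 1/4) = (7/8)/(9/8) = 7/9.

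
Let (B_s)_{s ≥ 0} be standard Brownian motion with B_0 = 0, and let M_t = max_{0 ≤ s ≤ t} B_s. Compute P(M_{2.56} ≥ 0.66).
P(M_{2.56} ≥ 0.66) = 2·P(B_{2.56} ≥ 0.66) = 2(1 − Φ(0.66/√2.56)) ≈ 0.6800

By the reflection principle for Brownian motion, P(M_t ≥ a) = 2 · P(B_t ≥ a) for a ≥ 0. Since B_t ~ N(0, t), P(B_t ≥ 0.66) = 1 − Φ(0.66/√t) = 1 − Φ(0.66/√2.56) = 1 − Φ(0.4125). So
  P(M_{2.56} ≥ 0.66) = 2(1 − Φ(0.4125)) ≈ 0.6800.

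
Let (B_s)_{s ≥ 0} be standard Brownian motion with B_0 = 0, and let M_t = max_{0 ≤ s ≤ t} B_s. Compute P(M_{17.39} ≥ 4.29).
P(M_{17.39} ≥ 4.29) = 2·P(B_{17.39} ≥ 4.29) = 2(1 − Φ(4.29/√17.39)) ≈ 0.3036

By the reflection principle for Brownian motion, P(M_t ≥ a) = 2 · P(B_t ≥ a) for a ≥ 0. Since B_t ~ N(0, t), P(B_t ≥ 4.29) = 1 − Φ(4.29/√t) = 1 − Φ(4.29/√17.39) = 1 − Φ(1.0287). So
  P(M_{17.39} ≥ 4.29) = 2(1 − Φ(1.0287)) ≈ 0.3036.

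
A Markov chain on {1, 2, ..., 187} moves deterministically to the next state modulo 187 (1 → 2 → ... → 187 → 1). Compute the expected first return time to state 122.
E[T_122 | X_0 = 122] = 187

The chain cycles deterministically, so starting at state 122 it returns in exactly 187 steps. Equivalently, the stationary distribution is uniform π_j = 1/187 for every state j, so by Kac's formula E[T_122] = 1/π_122 = 187.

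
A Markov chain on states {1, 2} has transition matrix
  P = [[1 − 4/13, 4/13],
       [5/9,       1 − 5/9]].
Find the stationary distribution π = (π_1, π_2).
π_1 = 65/101, π_2 = 36/101

Solve πP = π with π_1 + π_2 = 1. From πP = π: π_1 · (1 − 4/13) + π_2 · 5/9 = π_1 ⇒ π_2 · 5/9 = π_1 · 4/13 ⇒ π_2/π_1 = (4/13)/(5/9) = 36/65. Together with π_1 + π_2 = 1:
  π_1 = (5/9)/(4/13 + 5/9) = (5/9)/(101/117) = 65/101,
  π_2 = (4/13)/(4/13 + 5/9) = (4/13)/(101/117) = 36/101.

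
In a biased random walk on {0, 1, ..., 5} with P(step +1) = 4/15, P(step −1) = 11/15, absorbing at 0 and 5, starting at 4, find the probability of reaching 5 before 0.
P(hit 5 before 0) = (1 − (11/4)^4) / (1 − (11/4)^5) = 8220/22861

Let u_k denote P(reach 5 before 0 | start at k). Boundary: u_0 = 0, u_5 = 1. Recurrence: u_k = 4/15·u_{k+1} + 11/15·u_{k-1} for 1 ≤ k ≤ 4. Try u_k = A + B·r^k with r = q/p = (11/15)/(4/15) = 11/4. Substitution satisfies the recurrence; boundary conditions give:
  u_k = (1 − r^k) / (1 − r^N) = (1 − (11/4)^4) / (1 − (11/4)^5) = 8220/22861.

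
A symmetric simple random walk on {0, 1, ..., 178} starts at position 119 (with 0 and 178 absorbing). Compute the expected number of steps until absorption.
E[τ | X_0 = 119] = 7021

Let v_k = E[τ | X_0 = k]. Boundary: v_0 = v_178 = 0. Recurrence: v_k = 1 + (v_{k-1} + v_{k+1})/2 for 1 ≤ k ≤ 177. The particular solution to v_k − (v_{k-1} + v_{k+1})/2 = 1 is v_k = −k^2. Adding homogeneous solution A + B k and matching boundaries gives v_k = k (178 − k). Substituting k = 119: v_119 = 119 · 59 = 7021.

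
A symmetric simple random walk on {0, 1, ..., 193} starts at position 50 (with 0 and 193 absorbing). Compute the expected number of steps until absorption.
E[τ | X_0 = 50] = 7150

Let v_k = E[τ | X_0 = k]. Boundary: v_0 = v_193 = 0. Recurrence: v_k = 1 + (v_{k-1} + v_{k+1})/2 for 1 ≤ k ≤ 192. The particular solution to v_k − (v_{k-1} + v_{k+1})/2 = 1 is v_k = −k^2. Adding homogeneous solution A + B k and matching boundaries gives v_k = k (193 − k). Substituting k = 50: v_50 = 50 · 143 = 7150.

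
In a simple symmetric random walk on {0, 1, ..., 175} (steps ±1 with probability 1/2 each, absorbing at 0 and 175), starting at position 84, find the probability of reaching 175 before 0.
P(hit 175 before 0) = 84/175 = 12/25

Let u_k = P(hit 175 before 0 | start at k). Then u_0 = 0, u_175 = 1, and u_k = u_{k-1}/2 + u_{k+1}/2 for 1 ≤ k ≤ 174. This harmonic recurrence is solved by u_k = k/175, giving u_84 = 84/175 = 12/25.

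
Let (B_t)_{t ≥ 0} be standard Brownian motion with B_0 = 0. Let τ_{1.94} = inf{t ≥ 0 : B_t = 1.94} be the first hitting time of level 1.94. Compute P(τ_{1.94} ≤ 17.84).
P(τ_{1.94} ≤ 17.84) = 2(1 − Φ(1.94/√17.84)) = 2(1 − Φ(0.4593)) ≈ 0.6460

By the reflection principle for standard BM, P(τ_b ≤ t) = 2 · P(B_t ≥ b). Since B_t ~ N(0, t), P(B_t ≥ 1.94) = 1 − Φ(1.94/√t) = 1 − Φ(1.94/√17.84) = 1 − Φ(0.4593) ≈ 0.32301. Doubling: P(τ_{1.94} ≤ 17.84) ≈ 2 · 0.32301 = 0.64602 ≈ 0.6460.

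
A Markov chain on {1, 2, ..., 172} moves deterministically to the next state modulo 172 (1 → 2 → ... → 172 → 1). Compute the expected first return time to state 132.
E[T_132 | X_0 = 132] = 172

The chain cycles deterministically, so starting at state 132 it returns in exactly 172 steps. Equivalently, the stationary distribution is uniform π_j = 1/172 for every state j, so by Kac's formula E[T_132] = 1/π_132 = 172.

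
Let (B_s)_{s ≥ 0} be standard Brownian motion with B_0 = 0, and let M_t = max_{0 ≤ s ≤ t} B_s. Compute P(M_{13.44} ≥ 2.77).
P(M_{13.44} ≥ 2.77) = 2·P(B_{13.44} ≥ 2.77) = 2(1 − Φ(2.77/√13.44)) ≈ 0.4499

By the reflection principle for Brownian motion, P(M_t ≥ a) = 2 · P(B_t ≥ a) for a ≥ 0. Since B_t ~ N(0, t), P(B_t ≥ 2.77) = 1 − Φ(2.77/√t) = 1 − Φ(2.77/√13.44) = 1 − Φ(0.7556). So
  P(M_{13.44} ≥ 2.77) = 2(1 − Φ(0.7556)) ≈ 0.4499.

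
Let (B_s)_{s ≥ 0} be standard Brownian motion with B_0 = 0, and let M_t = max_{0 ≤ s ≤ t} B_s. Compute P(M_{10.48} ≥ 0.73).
P(M_{10.48} ≥ 0.73) = 2·P(B_{10.48} ≥ 0.73) = 2(1 − Φ(0.73/√10.48)) ≈ 0.8216

By the reflection principle for Brownian motion, P(M_t ≥ a) = 2 · P(B_t ≥ a) for a ≥ 0. Since B_t ~ N(0, t), P(B_t ≥ 0.73) = 1 − Φ(0.73/√t) = 1 − Φ(0.73/√10.48) = 1 − Φ(0.2255). So
  P(M_{10.48} ≥ 0.73) = 2(1 − Φ(0.2255)) ≈ 0.8216.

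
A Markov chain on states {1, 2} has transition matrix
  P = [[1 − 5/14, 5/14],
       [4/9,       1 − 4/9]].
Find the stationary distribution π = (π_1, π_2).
π_1 = 56/101, π_2 = 45/101

Solve πP = π with π_1 + π_2 = 1. From πP = π: π_1 · (1 − 5/14) + π_2 · 4/9 = π_1 ⇒ π_2 · 4/9 = π_1 · 5/14 ⇒ π_2/π_1 = (5/14)/(4/9) = 45/56. Together with π_1 + π_2 = 1:
  π_1 = (4/9)/(5/14 + 4/9) = (4/9)/(101/126) = 56/101,
  π_2 = (5/14)/(5/14 + 4/9) = (5/14)/(101/126) = 45/101.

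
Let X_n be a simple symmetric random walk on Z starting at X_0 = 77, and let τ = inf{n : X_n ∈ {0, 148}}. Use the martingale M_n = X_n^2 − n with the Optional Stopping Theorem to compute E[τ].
E[τ] = 5467

M_n = X_n^2 − n is a martingale (since E[X_{n+1}^2 | F_n] = X_n^2 + 1). By OST (τ has finite mean in a bounded region), E[M_τ] = E[M_0] = X_0^2 − 0 = 77^2 = 5929. Also E[M_τ] = E[X_τ^2] − E[τ]. The walk exits at 0 or 148, with P(hit 148 first) = 77/148, so E[X_τ^2] = 148^2 · 77/148 + 0 = 11396. Thus E[τ] = E[X_τ^2] − E[M_τ] = 11396 − 5929 = 5467 = 77(148 − 77) = 5467.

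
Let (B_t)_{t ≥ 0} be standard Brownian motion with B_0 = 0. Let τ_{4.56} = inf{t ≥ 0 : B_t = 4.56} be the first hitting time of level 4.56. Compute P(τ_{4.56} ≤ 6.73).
P(τ_{4.56} ≤ 6.73) = 2(1 − Φ(4.56/√6.73)) = 2(1 − Φ(1.7578)) ≈ 0.0788

By the reflection principle for standard BM, P(τ_b ≤ t) = 2 · P(B_t ≥ b). Since B_t ~ N(0, t), P(B_t ≥ 4.56) = 1 − Φ(4.56/√t) = 1 − Φ(4.56/√6.73) = 1 − Φ(1.7578) ≈ 0.03939. Doubling: P(τ_{4.56} ≤ 6.73) ≈ 2 · 0.03939 = 0.07878 ≈ 0.0788.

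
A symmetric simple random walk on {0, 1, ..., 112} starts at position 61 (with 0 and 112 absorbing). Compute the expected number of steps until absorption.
E[τ | X_0 = 61] = 3111

Let v_k = E[τ | X_0 = k]. Boundary: v_0 = v_112 = 0. Recurrence: v_k = 1 + (v_{k-1} + v_{k+1})/2 for 1 ≤ k ≤ 111. The particular solution to v_k − (v_{k-1} + v_{k+1})/2 = 1 is v_k = −k^2. Adding homogeneous solution A + B k and matching boundaries gives v_k = k (112 − k). Substituting k = 61: v_61 = 61 · 51 = 3111.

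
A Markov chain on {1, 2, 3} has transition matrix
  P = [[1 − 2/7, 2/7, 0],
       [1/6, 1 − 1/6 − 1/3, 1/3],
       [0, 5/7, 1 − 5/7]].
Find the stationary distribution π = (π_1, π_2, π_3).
π = (35/123, 20/41, 28/123)

This is a birth-death chain on three states, which satisfies detailed balance: π_1 · P_{12} = π_2 · P_{21} and π_2 · P_{23} = π_3 · P_{32}.
From π_1 · 2/7 = π_2 · 1/6: π_2/π_1 = (2/7)/(1/6) = 12/7.
From π_2 · 1/3 = π_3 · 5/7: π_3/π_2 = (1/3)/(5/7) = 7/15.
Take π_1 proportional to 1; then unnormalized π = (1, 12/7, 4/5). Normalize by dividing by the sum 123/35:
  π = (35/123, 20/41, 28/123).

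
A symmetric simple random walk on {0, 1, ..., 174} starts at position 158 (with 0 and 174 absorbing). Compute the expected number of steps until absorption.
E[τ | X_0 = 158] = 2528

Let v_k = E[τ | X_0 = k]. Boundary: v_0 = v_174 = 0. Recurrence: v_k = 1 + (v_{k-1} + v_{k+1})/2 for 1 ≤ k ≤ 173. The particular solution to v_k − (v_{k-1} + v_{k+1})/2 = 1 is v_k = −k^2. Adding homogeneous solution A + B k and matching boundaries gives v_k = k (174 − k). Substituting k = 158: v_158 = 158 · 16 = 2528.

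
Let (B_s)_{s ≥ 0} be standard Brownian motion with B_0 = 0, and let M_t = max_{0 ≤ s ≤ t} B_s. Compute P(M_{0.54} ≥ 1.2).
P(M_{0.54} ≥ 1.2) = 2·P(B_{0.54} ≥ 1.2) = 2(1 − Φ(1.2/√0.54)) ≈ 0.1025

By the reflection principle for Brownian motion, P(M_t ≥ a) = 2 · P(B_t ≥ a) for a ≥ 0. Since B_t ~ N(0, t), P(B_t ≥ 1.2) = 1 − Φ(1.2/√t) = 1 − Φ(1.2/√0.54) = 1 − Φ(1.6330). So
  P(M_{0.54} ≥ 1.2) = 2(1 − Φ(1.6330)) ≈ 0.1025.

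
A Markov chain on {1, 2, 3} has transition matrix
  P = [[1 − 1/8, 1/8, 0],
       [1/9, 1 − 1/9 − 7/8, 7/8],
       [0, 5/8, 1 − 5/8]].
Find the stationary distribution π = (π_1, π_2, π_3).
π = (10/37, 45/148, 63/148)

This is a birth-death chain on three states, which satisfies detailed balance: π_1 · P_{12} = π_2 · P_{21} and π_2 · P_{23} = π_3 · P_{32}.
From π_1 · 1/8 = π_2 · 1/9: π_2/π_1 = (1/8)/(1/9) = 9/8.
From π_2 · 7/8 = π_3 · 5/8: π_3/π_2 = (7/8)/(5/8) = 7/5.
Take π_1 proportional to 1; then unnormalized π = (1, 9/8, 63/40). Normalize by dividing by the sum 37/10:
  π = (10/37, 45/148, 63/148).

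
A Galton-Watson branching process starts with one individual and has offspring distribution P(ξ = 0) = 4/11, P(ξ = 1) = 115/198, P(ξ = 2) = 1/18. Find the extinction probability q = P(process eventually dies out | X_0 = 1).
q = 1

Mean offspring μ = 0·4/11 + 1·115/198 + 2·1/18 = 137/198 ≤ 1. For μ ≤ 1 with offspring not concentrated at 1, the Galton-Watson process goes extinct almost surely, so q = 1.
(Algebraic check: The pgf is f(s) = 4/11 + 115/198·s + 1/18·s². The extinction probability q is the smallest fixed point of f in [0, 1]. Setting s = f(s):
  1/18·s² + (115/198 − 1)·s + 4/11 = 0
  1/18·s² − (4/11 + 1/18)·s + 4/11 = 0
which factors as (s − 1)·(1/18·s − 4/11) = 0, giving roots s = 1 and s = (4/11)/(1/18) = 72/11. Since 72/11 ≥ 1, the smallest root in [0, 1] is s = 1.)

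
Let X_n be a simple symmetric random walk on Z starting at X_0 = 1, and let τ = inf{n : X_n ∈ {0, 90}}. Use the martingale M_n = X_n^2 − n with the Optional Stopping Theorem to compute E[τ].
E[τ] = 89

M_n = X_n^2 − n is a martingale (since E[X_{n+1}^2 | F_n] = X_n^2 + 1). By OST (τ has finite mean in a bounded region), E[M_τ] = E[M_0] = X_0^2 − 0 = 1^2 = 1. Also E[M_τ] = E[X_τ^2] − E[τ]. The walk exits at 0 or 90, with P(hit 90 first) = 1/90, so E[X_τ^2] = 90^2 · 1/90 + 0 = 90. Thus E[τ] = E[X_τ^2] − E[M_τ] = 90 − 1 = 89 = 1(90 − 1) = 89.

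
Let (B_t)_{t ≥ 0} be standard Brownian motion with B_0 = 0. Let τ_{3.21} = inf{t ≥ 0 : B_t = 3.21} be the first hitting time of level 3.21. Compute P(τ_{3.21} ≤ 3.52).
P(τ_{3.21} ≤ 3.52) = 2(1 − Φ(3.21/√3.52)) = 2(1 − Φ(1.7109)) ≈ 0.0871

By the reflection principle for standard BM, P(τ_b ≤ t) = 2 · P(B_t ≥ b). Since B_t ~ N(0, t), P(B_t ≥ 3.21) = 1 − Φ(3.21/√t) = 1 − Φ(3.21/√3.52) = 1 − Φ(1.7109) ≈ 0.04355. Doubling: P(τ_{3.21} ≤ 3.52) ≈ 2 · 0.04355 = 0.08710 ≈ 0.0871.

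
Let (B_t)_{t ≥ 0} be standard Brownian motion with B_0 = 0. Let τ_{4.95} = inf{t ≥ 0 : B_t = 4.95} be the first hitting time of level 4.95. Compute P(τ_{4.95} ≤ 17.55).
P(τ_{4.95} ≤ 17.55) = 2(1 − Φ(4.95/√17.55)) = 2(1 − Φ(1.1816)) ≈ 0.2374

By the reflection principle for standard BM, P(τ_b ≤ t) = 2 · P(B_t ≥ b). Since B_t ~ N(0, t), P(B_t ≥ 4.95) = 1 − Φ(4.95/√t) = 1 − Φ(4.95/√17.55) = 1 − Φ(1.1816) ≈ 0.11868. Doubling: P(τ_{4.95} ≤ 17.55) ≈ 2 · 0.11868 = 0.23736 ≈ 0.2374.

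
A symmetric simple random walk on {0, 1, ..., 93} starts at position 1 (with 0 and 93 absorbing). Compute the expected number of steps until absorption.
E[τ | X_0 = 1] = 92

Let v_k = E[τ | X_0 = k]. Boundary: v_0 = v_93 = 0. Recurrence: v_k = 1 + (v_{k-1} + v_{k+1})/2 for 1 ≤ k ≤ 92. The particular solution to v_k − (v_{k-1} + v_{k+1})/2 = 1 is v_k = −k^2. Adding homogeneous solution A + B k and matching boundaries gives v_k = k (93 − k). Substituting k = 1: v_1 = 1 · 92 = 92.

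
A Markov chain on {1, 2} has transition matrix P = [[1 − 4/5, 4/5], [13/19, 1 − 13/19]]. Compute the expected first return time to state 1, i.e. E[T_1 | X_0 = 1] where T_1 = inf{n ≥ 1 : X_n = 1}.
E[T_1 | X_0 = 1] = 1/π_1 = 141/65

For an irreducible recurrent Markov chain with stationary distribution π, E[T_i | X_0 = i] = 1/π_i (Kac's formula). Here π_1 = (13/19)/(4/5 + 13/19) = (13/19)/(141/95) = 65/141, so E[T_1 | X_0 = 1] = 1/π_1 = (4/5 + 13/19)/(13/19) = (141/95)/(13/19) = 141/65.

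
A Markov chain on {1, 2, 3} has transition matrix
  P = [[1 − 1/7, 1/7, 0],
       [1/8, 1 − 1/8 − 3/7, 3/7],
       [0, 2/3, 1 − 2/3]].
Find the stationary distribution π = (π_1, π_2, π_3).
π = (49/141, 56/141, 12/47)

This is a birth-death chain on three states, which satisfies detailed balance: π_1 · P_{12} = π_2 · P_{21} and π_2 · P_{23} = π_3 · P_{32}.
From π_1 · 1/7 = π_2 · 1/8: π_2/π_1 = (1/7)/(1/8) = 8/7.
From π_2 · 3/7 = π_3 · 2/3: π_3/π_2 = (3/7)/(2/3) = 9/14.
Take π_1 proportional to 1; then unnormalized π = (1, 8/7, 36/49). Normalize by dividing by the sum 141/49:
  π = (49/141, 56/141, 12/47).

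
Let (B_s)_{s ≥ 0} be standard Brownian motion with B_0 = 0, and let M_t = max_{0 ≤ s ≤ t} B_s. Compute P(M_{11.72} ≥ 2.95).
P(M_{11.72} ≥ 2.95) = 2·P(B_{11.72} ≥ 2.95) = 2(1 − Φ(2.95/√11.72)) ≈ 0.3889

By the reflection principle for Brownian motion, P(M_t ≥ a) = 2 · P(B_t ≥ a) for a ≥ 0. Since B_t ~ N(0, t), P(B_t ≥ 2.95) = 1 − Φ(2.95/√t) = 1 − Φ(2.95/√11.72) = 1 − Φ(0.8617). So
  P(M_{11.72} ≥ 2.95) = 2(1 − Φ(0.8617)) ≈ 0.3889.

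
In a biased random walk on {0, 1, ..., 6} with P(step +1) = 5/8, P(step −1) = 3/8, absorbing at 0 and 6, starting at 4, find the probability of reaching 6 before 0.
P(hit 6 before 0) = (1 − (3/5)^4) / (1 − (3/5)^6) = 850/931

Let u_k denote P(reach 6 before 0 | start at k). Boundary: u_0 = 0, u_6 = 1. Recurrence: u_k = 5/8·u_{k+1} + 3/8·u_{k-1} for 1 ≤ k ≤ 5. Try u_k = A + B·r^k with r = q/p = (3/8)/(5/8) = 3/5. Substitution satisfies the recurrence; boundary conditions give:
  u_k = (1 − r^k) / (1 − r^N) = (1 − (3/5)^4) / (1 − (3/5)^6) = 850/931.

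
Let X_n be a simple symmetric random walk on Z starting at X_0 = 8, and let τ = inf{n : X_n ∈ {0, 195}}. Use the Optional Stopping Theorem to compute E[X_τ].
E[X_τ] = 8

X_n is a martingale and τ is a bounded-mean stopping time (indeed τ is finite a.s. with bounded expectation since the walk is in a bounded region). By the OST, E[X_τ] = E[X_0] = 8. Equivalently: E[X_τ] = 195 · P(hit 195 first) + 0 · P(hit 0 first) = 195 · (8/195) = 8.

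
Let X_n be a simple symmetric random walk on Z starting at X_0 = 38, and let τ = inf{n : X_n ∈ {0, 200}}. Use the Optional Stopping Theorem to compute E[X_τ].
E[X_τ] = 38

X_n is a martingale and τ is a bounded-mean stopping time (indeed τ is finite a.s. with bounded expectation since the walk is in a bounded region). By the OST, E[X_τ] = E[X_0] = 38. Equivalently: E[X_τ] = 200 · P(hit 200 first) + 0 · P(hit 0 first) = 200 · (38/200) = 38.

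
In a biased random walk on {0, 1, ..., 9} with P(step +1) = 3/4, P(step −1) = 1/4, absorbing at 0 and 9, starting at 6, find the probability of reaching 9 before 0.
P(hit 9 before 0) = (1 − (1/3)^6) / (1 − (1/3)^9) = 756/757

Let u_k denote P(reach 9 before 0 | start at k). Boundary: u_0 = 0, u_9 = 1. Recurrence: u_k = 3/4·u_{k+1} + 1/4·u_{k-1} for 1 ≤ k ≤ 8. Try u_k = A + B·r^k with r = q/p = (1/4)/(3/4) = 1/3. Substitution satisfies the recurrence; boundary conditions give:
  u_k = (1 − r^k) / (1 − r^N) = (1 − (1/3)^6) / (1 − (1/3)^9) = 756/757.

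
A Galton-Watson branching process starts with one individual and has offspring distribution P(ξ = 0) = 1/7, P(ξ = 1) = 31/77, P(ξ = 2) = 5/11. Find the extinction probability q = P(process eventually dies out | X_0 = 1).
q = 11/35

The pgf is f(s) = 1/7 + 31/77·s + 5/11·s². The extinction probability q is the smallest fixed point of f in [0, 1]. Setting s = f(s):
  5/11·s² + (31/77 − 1)·s + 1/7 = 0
  5/11·s² − (1/7 + 5/11)·s + 1/7 = 0
which factors as (s − 1)·(5/11·s − 1/7) = 0, giving roots s = 1 and s = (1/7)/(5/11) = 11/35.
Mean offspring μ = 31/77 + 2·5/11 = 101/77 > 1 (supercritical), so q < 1. The extinction probability is the smaller root: q = (1/7)/(5/11) = 11/35.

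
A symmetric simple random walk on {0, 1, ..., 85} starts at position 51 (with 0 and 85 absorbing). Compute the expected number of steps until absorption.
E[τ | X_0 = 51] = 1734

Let v_k = E[τ | X_0 = k]. Boundary: v_0 = v_85 = 0. Recurrence: v_k = 1 + (v_{k-1} + v_{k+1})/2 for 1 ≤ k ≤ 84. The particular solution to v_k − (v_{k-1} + v_{k+1})/2 = 1 is v_k = −k^2. Adding homogeneous solution A + B k and matching boundaries gives v_k = k (85 − k). Substituting k = 51: v_51 = 51 · 34 = 1734.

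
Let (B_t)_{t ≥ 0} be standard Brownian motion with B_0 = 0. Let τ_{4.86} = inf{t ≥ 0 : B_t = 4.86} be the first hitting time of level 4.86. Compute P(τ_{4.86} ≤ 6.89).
P(τ_{4.86} ≤ 6.89) = 2(1 − Φ(4.86/√6.89)) = 2(1 − Φ(1.8515)) ≈ 0.0641

By the reflection principle for standard BM, P(τ_b ≤ t) = 2 · P(B_t ≥ b). Since B_t ~ N(0, t), P(B_t ≥ 4.86) = 1 − Φ(4.86/√t) = 1 − Φ(4.86/√6.89) = 1 − Φ(1.8515) ≈ 0.03205. Doubling: P(τ_{4.86} ≤ 6.89) ≈ 2 · 0.03205 = 0.06410 ≈ 0.0641.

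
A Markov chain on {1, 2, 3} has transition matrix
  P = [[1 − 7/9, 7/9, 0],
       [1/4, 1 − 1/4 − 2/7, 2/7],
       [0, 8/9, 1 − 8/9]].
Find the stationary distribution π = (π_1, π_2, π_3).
π = (9/46, 14/23, 9/46)

This is a birth-death chain on three states, which satisfies detailed balance: π_1 · P_{12} = π_2 · P_{21} and π_2 · P_{23} = π_3 · P_{32}.
From π_1 · 7/9 = π_2 · 1/4: π_2/π_1 = (7/9)/(1/4) = 28/9.
From π_2 · 2/7 = π_3 · 8/9: π_3/π_2 = (2/7)/(8/9) = 9/28.
Take π_1 proportional to 1; then unnormalized π = (1, 28/9, 1). Normalize by dividing by the sum 46/9:
  π = (9/46, 14/23, 9/46).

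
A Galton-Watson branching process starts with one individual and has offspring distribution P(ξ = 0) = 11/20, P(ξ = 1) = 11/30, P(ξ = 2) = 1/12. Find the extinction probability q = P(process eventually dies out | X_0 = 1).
q = 1

Mean offspring μ = 0·11/20 + 1·11/30 + 2·1/12 = 8/15 ≤ 1. For μ ≤ 1 with offspring not concentrated at 1, the Galton-Watson process goes extinct almost surely, so q = 1.
(Algebraic check: The pgf is f(s) = 11/20 + 11/30·s + 1/12·s². The extinction probability q is the smallest fixed point of f in [0, 1]. Setting s = f(s):
  1/12·s² + (11/30 − 1)·s + 11/20 = 0
  1/12·s² − (11/20 + 1/12)·s + 11/20 = 0
which factors as (s − 1)·(1/12·s − 11/20) = 0, giving roots s = 1 and s = (11/20)/(1/12) = 33/5. Since 33/5 ≥ 1, the smallest root in [0, 1] is s = 1.)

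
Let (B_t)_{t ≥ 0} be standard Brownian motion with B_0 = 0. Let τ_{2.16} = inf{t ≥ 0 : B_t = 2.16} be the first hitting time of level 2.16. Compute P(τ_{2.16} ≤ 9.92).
P(τ_{2.16} ≤ 9.92) = 2(1 − Φ(2.16/√9.92)) = 2(1 − Φ(0.6858)) ≈ 0.4928

By the reflection principle for standard BM, P(τ_b ≤ t) = 2 · P(B_t ≥ b). Since B_t ~ N(0, t), P(B_t ≥ 2.16) = 1 − Φ(2.16/√t) = 1 − Φ(2.16/√9.92) = 1 − Φ(0.6858) ≈ 0.24642. Doubling: P(τ_{2.16} ≤ 9.92) ≈ 2 · 0.24642 = 0.49284 ≈ 0.4928.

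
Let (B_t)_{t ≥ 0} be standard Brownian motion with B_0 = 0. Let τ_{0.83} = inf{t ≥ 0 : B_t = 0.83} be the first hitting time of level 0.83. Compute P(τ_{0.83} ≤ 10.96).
P(τ_{0.83} ≤ 10.96) = 2(1 − Φ(0.83/√10.96)) = 2(1 − Φ(0.2507)) ≈ 0.8020

By the reflection principle for standard BM, P(τ_b ≤ t) = 2 · P(B_t ≥ b). Since B_t ~ N(0, t), P(B_t ≥ 0.83) = 1 − Φ(0.83/√t) = 1 − Φ(0.83/√10.96) = 1 − Φ(0.2507) ≈ 0.40102. Doubling: P(τ_{0.83} ≤ 10.96) ≈ 2 · 0.40102 = 0.80204 ≈ 0.8020.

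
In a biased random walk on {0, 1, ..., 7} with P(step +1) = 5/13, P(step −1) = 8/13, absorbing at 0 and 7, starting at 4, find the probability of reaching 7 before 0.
P(hit 7 before 0) = (1 − (8/5)^4) / (1 − (8/5)^7) = 144625/673009

Let u_k denote P(reach 7 before 0 | start at k). Boundary: u_0 = 0, u_7 = 1. Recurrence: u_k = 5/13·u_{k+1} + 8/13·u_{k-1} for 1 ≤ k ≤ 6. Try u_k = A + B·r^k with r = q/p = (8/13)/(5/13) = 8/5. Substitution satisfies the recurrence; boundary conditions give:
  u_k = (1 − r^k) / (1 − r^N) = (1 − (8/5)^4) / (1 − (8/5)^7) = 144625/673009.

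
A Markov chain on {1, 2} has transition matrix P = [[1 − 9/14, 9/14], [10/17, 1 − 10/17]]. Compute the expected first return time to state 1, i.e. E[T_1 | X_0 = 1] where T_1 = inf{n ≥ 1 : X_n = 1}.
E[T_1 | X_0 = 1] = 1/π_1 = 293/140

For an irreducible recurrent Markov chain with stationary distribution π, E[T_i | X_0 = i] = 1/π_i (Kac's formula). Here π_1 = (10/17)/(9/14 + 10/17) = (10/17)/(293/238) = 140/293, so E[T_1 | X_0 = 1] = 1/π_1 = (9/14 + 10/17)/(10/17) = (293/238)/(10/17) = 293/140.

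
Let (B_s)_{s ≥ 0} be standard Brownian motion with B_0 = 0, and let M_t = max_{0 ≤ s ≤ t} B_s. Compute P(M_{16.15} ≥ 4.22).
P(M_{16.15} ≥ 4.22) = 2·P(B_{16.15} ≥ 4.22) = 2(1 − Φ(4.22/√16.15)) ≈ 0.2937

By the reflection principle for Brownian motion, P(M_t ≥ a) = 2 · P(B_t ≥ a) for a ≥ 0. Since B_t ~ N(0, t), P(B_t ≥ 4.22) = 1 − Φ(4.22/√t) = 1 − Φ(4.22/√16.15) = 1 − Φ(1.0501). So
  P(M_{16.15} ≥ 4.22) = 2(1 − Φ(1.0501)) ≈ 0.2937.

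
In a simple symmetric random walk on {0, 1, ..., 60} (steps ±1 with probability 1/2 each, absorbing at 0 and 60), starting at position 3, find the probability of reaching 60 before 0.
P(hit 60 before 0) = 3/60 = 1/20

Let u_k = P(hit 60 before 0 | start at k). Then u_0 = 0, u_60 = 1, and u_k = u_{k-1}/2 + u_{k+1}/2 for 1 ≤ k ≤ 59. This harmonic recurrence is solved by u_k = k/60, giving u_3 = 3/60 = 1/20.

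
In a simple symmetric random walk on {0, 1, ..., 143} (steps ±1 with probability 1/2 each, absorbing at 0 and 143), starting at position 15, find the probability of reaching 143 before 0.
P(hit 143 before 0) = 15/143

Let u_k = P(hit 143 before 0 | start at k). Then u_0 = 0, u_143 = 1, and u_k = u_{k-1}/2 + u_{k+1}/2 for 1 ≤ k ≤ 142. This harmonic recurrence is solved by u_k = k/143, giving u_15 = 15/143.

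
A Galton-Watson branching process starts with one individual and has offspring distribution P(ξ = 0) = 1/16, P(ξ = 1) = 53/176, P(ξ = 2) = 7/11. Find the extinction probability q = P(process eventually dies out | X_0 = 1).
q = 11/112

The pgf is f(s) = 1/16 + 53/176·s + 7/11·s². The extinction probability q is the smallest fixed point of f in [0, 1]. Setting s = f(s):
  7/11·s² + (53/176 − 1)·s + 1/16 = 0
  7/11·s² − (1/16 + 7/11)·s + 1/16 = 0
which factors as (s − 1)·(7/11·s − 1/16) = 0, giving roots s = 1 and s = (1/16)/(7/11) = 11/112.
Mean offspring μ = 53/176 + 2·7/11 = 277/176 > 1 (supercritical), so q < 1. The extinction probability is the smaller root: q = (1/16)/(7/11) = 11/112.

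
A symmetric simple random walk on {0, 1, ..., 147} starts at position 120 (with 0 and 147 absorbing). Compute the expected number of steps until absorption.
E[τ | X_0 = 120] = 3240

Let v_k = E[τ | X_0 = k]. Boundary: v_0 = v_147 = 0. Recurrence: v_k = 1 + (v_{k-1} + v_{k+1})/2 for 1 ≤ k ≤ 146. The particular solution to v_k − (v_{k-1} + v_{k+1})/2 = 1 is v_k = −k^2. Adding homogeneous solution A + B k and matching boundaries gives v_k = k (147 − k). Substituting k = 120: v_120 = 120 · 27 = 3240.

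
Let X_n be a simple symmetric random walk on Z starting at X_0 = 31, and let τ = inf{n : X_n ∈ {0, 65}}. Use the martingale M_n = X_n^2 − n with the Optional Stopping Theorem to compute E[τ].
E[τ] = 1054

M_n = X_n^2 − n is a martingale (since E[X_{n+1}^2 | F_n] = X_n^2 + 1). By OST (τ has finite mean in a bounded region), E[M_τ] = E[M_0] = X_0^2 − 0 = 31^2 = 961. Also E[M_τ] = E[X_τ^2] − E[τ]. The walk exits at 0 or 65, with P(hit 65 first) = 31/65, so E[X_τ^2] = 65^2 · 31/65 + 0 = 2015. Thus E[τ] = E[X_τ^2] − E[M_τ] = 2015 − 961 = 1054 = 31(65 − 31) = 1054.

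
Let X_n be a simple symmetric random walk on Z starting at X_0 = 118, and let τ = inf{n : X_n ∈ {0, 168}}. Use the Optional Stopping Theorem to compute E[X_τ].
E[X_τ] = 118

X_n is a martingale and τ is a bounded-mean stopping time (indeed τ is finite a.s. with bounded expectation since the walk is in a bounded region). By the OST, E[X_τ] = E[X_0] = 118. Equivalently: E[X_τ] = 168 · P(hit 168 first) + 0 · P(hit 0 first) = 168 · (118/168) = 118.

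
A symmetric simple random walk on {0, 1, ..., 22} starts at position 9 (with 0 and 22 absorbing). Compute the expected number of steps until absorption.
E[τ | X_0 = 9] = 117

Let v_k = E[τ | X_0 = k]. Boundary: v_0 = v_22 = 0. Recurrence: v_k = 1 + (v_{k-1} + v_{k+1})/2 for 1 ≤ k ≤ 21. The particular solution to v_k − (v_{k-1} + v_{k+1})/2 = 1 is v_k = −k^2. Adding homogeneous solution A + B k and matching boundaries gives v_k = k (22 − k). Substituting k = 9: v_9 = 9 · 13 = 117.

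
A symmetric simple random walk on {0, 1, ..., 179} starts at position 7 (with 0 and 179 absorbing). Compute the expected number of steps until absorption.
E[τ | X_0 = 7] = 1204

Let v_k = E[τ | X_0 = k]. Boundary: v_0 = v_179 = 0. Recurrence: v_k = 1 + (v_{k-1} + v_{k+1})/2 for 1 ≤ k ≤ 178. The particular solution to v_k − (v_{k-1} + v_{k+1})/2 = 1 is v_k = −k^2. Adding homogeneous solution A + B k and matching boundaries gives v_k = k (179 − k). Substituting k = 7: v_7 = 7 · 172 = 1204.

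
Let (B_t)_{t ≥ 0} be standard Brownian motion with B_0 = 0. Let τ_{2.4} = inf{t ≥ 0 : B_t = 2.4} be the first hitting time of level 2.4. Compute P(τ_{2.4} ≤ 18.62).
P(τ_{2.4} ≤ 18.62) = 2(1 − Φ(2.4/√18.62)) = 2(1 − Φ(0.5562)) ≈ 0.5781

By the reflection principle for standard BM, P(τ_b ≤ t) = 2 · P(B_t ≥ b). Since B_t ~ N(0, t), P(B_t ≥ 2.4) = 1 − Φ(2.4/√t) = 1 − Φ(2.4/√18.62) = 1 − Φ(0.5562) ≈ 0.28904. Doubling: P(τ_{2.4} ≤ 18.62) ≈ 2 · 0.28904 = 0.57808 ≈ 0.5781.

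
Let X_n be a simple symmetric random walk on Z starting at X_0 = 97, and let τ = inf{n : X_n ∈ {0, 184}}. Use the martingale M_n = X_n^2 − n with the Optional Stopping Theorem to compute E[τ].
E[τ] = 8439

M_n = X_n^2 − n is a martingale (since E[X_{n+1}^2 | F_n] = X_n^2 + 1). By OST (τ has finite mean in a bounded region), E[M_τ] = E[M_0] = X_0^2 − 0 = 97^2 = 9409. Also E[M_τ] = E[X_τ^2] − E[τ]. The walk exits at 0 or 184, with P(hit 184 first) = 97/184, so E[X_τ^2] = 184^2 · 97/184 + 0 = 17848. Thus E[τ] = E[X_τ^2] − E[M_τ] = 17848 − 9409 = 8439 = 97(184 − 97) = 8439.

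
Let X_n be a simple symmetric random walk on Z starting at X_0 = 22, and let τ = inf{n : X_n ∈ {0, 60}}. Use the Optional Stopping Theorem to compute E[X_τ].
E[X_τ] = 22

X_n is a martingale and τ is a bounded-mean stopping time (indeed τ is finite a.s. with bounded expectation since the walk is in a bounded region). By the OST, E[X_τ] = E[X_0] = 22. Equivalently: E[X_τ] = 60 · P(hit 60 first) + 0 · P(hit 0 first) = 60 · (22/60) = 22.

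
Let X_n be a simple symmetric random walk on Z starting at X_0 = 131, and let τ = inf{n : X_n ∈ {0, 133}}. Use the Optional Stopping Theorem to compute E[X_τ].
E[X_τ] = 131

X_n is a martingale and τ is a bounded-mean stopping time (indeed τ is finite a.s. with bounded expectation since the walk is in a bounded region). By the OST, E[X_τ] = E[X_0] = 131. Equivalently: E[X_τ] = 133 · P(hit 133 first) + 0 · P(hit 0 first) = 133 · (131/133) = 131.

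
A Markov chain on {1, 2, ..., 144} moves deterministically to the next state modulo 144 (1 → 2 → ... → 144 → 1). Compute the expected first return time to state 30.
E[T_30 | X_0 = 30] = 144

The chain cycles deterministically, so starting at state 30 it returns in exactly 144 steps. Equivalently, the stationary distribution is uniform π_j = 1/144 for every state j, so by Kac's formula E[T_30] = 1/π_30 = 144.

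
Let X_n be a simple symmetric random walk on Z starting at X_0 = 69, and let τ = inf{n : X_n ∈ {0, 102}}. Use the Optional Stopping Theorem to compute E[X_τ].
E[X_τ] = 69

X_n is a martingale and τ is a bounded-mean stopping time (indeed τ is finite a.s. with bounded expectation since the walk is in a bounded region). By the OST, E[X_τ] = E[X_0] = 69. Equivalently: E[X_τ] = 102 · P(hit 102 first) + 0 · P(hit 0 first) = 102 · (69/102) = 69.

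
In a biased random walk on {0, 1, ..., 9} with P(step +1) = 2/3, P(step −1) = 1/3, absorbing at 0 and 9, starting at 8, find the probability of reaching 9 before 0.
P(hit 9 before 0) = (1 − (1/2)^8) / (1 − (1/2)^9) = 510/511

Let u_k denote P(reach 9 before 0 | start at k). Boundary: u_0 = 0, u_9 = 1. Recurrence: u_k = 2/3·u_{k+1} + 1/3·u_{k-1} for 1 ≤ k ≤ 8. Try u_k = A + B·r^k with r = q/p = (1/3)/(2/3) = 1/2. Substitution satisfies the recurrence; boundary conditions give:
  u_k = (1 − r^k) / (1 − r^N) = (1 − (1/2)^8) / (1 − (1/2)^9) = 510/511.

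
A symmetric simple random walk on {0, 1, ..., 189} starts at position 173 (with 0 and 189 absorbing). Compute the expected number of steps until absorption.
E[τ | X_0 = 173] = 2768

Let v_k = E[τ | X_0 = k]. Boundary: v_0 = v_189 = 0. Recurrence: v_k = 1 + (v_{k-1} + v_{k+1})/2 for 1 ≤ k ≤ 188. The particular solution to v_k − (v_{k-1} + v_{k+1})/2 = 1 is v_k = −k^2. Adding homogeneous solution A + B k and matching boundaries gives v_k = k (189 − k). Substituting k = 173: v_173 = 173 · 16 = 2768.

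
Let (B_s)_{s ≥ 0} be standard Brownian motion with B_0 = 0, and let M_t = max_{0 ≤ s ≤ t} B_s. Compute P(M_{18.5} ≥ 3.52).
P(M_{18.5} ≥ 3.52) = 2·P(B_{18.5} ≥ 3.52) = 2(1 − Φ(3.52/√18.5)) ≈ 0.4131

By the reflection principle for Brownian motion, P(M_t ≥ a) = 2 · P(B_t ≥ a) for a ≥ 0. Since B_t ~ N(0, t), P(B_t ≥ 3.52) = 1 − Φ(3.52/√t) = 1 − Φ(3.52/√18.5) = 1 − Φ(0.8184). So
  P(M_{18.5} ≥ 3.52) = 2(1 − Φ(0.8184)) ≈ 0.4131.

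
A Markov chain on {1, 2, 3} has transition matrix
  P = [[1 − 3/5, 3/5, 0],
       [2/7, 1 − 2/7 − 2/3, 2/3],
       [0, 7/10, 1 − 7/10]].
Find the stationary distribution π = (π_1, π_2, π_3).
π = (10/51, 7/17, 20/51)

This is a birth-death chain on three states, which satisfies detailed balance: π_1 · P_{12} = π_2 · P_{21} and π_2 · P_{23} = π_3 · P_{32}.
From π_1 · 3/5 = π_2 · 2/7: π_2/π_1 = (3/5)/(2/7) = 21/10.
From π_2 · 2/3 = π_3 · 7/10: π_3/π_2 = (2/3)/(7/10) = 20/21.
Take π_1 proportional to 1; then unnormalized π = (1, 21/10, 2). Normalize by dividing by the sum 51/10:
  π = (10/51, 7/17, 20/51).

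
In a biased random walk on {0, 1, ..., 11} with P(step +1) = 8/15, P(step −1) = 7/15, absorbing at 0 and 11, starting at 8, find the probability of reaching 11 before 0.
P(hit 11 before 0) = (1 − (7/8)^8) / (1 − (7/8)^11) = 5638356480/6612607849

Let u_k denote P(reach 11 before 0 | start at k). Boundary: u_0 = 0, u_11 = 1. Recurrence: u_k = 8/15·u_{k+1} + 7/15·u_{k-1} for 1 ≤ k ≤ 10. Try u_k = A + B·r^k with r = q/p = (7/15)/(8/15) = 7/8. Substitution satisfies the recurrence; boundary conditions give:
  u_k = (1 − r^k) / (1 − r^N) = (1 − (7/8)^8) / (1 − (7/8)^11) = 5638356480/6612607849.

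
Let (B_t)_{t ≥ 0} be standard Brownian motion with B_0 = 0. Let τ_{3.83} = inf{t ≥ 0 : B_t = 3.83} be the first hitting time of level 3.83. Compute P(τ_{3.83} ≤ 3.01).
P(τ_{3.83} ≤ 3.01) = 2(1 − Φ(3.83/√3.01)) = 2(1 − Φ(2.2076)) ≈ 0.0273

By the reflection principle for standard BM, P(τ_b ≤ t) = 2 · P(B_t ≥ b). Since B_t ~ N(0, t), P(B_t ≥ 3.83) = 1 − Φ(3.83/√t) = 1 − Φ(3.83/√3.01) = 1 − Φ(2.2076) ≈ 0.01364. Doubling: P(τ_{3.83} ≤ 3.01) ≈ 2 · 0.01364 = 0.02728 ≈ 0.0273.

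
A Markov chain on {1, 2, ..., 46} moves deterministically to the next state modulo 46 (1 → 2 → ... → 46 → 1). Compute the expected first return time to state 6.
E[T_6 | X_0 = 6] = 46

The chain cycles deterministically, so starting at state 6 it returns in exactly 46 steps. Equivalently, the stationary distribution is uniform π_j = 1/46 for every state j, so by Kac's formula E[T_6] = 1/π_6 = 46.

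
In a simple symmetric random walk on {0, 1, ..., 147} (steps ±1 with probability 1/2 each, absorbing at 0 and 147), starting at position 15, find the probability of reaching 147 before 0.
P(hit 147 before 0) = 15/147 = 5/49

Let u_k = P(hit 147 before 0 | start at k). Then u_0 = 0, u_147 = 1, and u_k = u_{k-1}/2 + u_{k+1}/2 for 1 ≤ k ≤ 146. This harmonic recurrence is solved by u_k = k/147, giving u_15 = 15/147 = 5/49.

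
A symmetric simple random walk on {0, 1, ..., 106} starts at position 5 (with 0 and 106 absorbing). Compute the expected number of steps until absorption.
E[τ | X_0 = 5] = 505

Let v_k = E[τ | X_0 = k]. Boundary: v_0 = v_106 = 0. Recurrence: v_k = 1 + (v_{k-1} + v_{k+1})/2 for 1 ≤ k ≤ 105. The particular solution to v_k − (v_{k-1} + v_{k+1})/2 = 1 is v_k = −k^2. Adding homogeneous solution A + B k and matching boundaries gives v_k = k (106 − k). Substituting k = 5: v_5 = 5 · 101 = 505.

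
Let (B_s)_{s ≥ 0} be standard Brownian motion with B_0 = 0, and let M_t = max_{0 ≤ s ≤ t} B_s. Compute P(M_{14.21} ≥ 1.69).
P(M_{14.21} ≥ 1.69) = 2·P(B_{14.21} ≥ 1.69) = 2(1 − Φ(1.69/√14.21)) ≈ 0.6539

By the reflection principle for Brownian motion, P(M_t ≥ a) = 2 · P(B_t ≥ a) for a ≥ 0. Since B_t ~ N(0, t), P(B_t ≥ 1.69) = 1 − Φ(1.69/√t) = 1 − Φ(1.69/√14.21) = 1 − Φ(0.4483). So
  P(M_{14.21} ≥ 1.69) = 2(1 − Φ(0.4483)) ≈ 0.6539.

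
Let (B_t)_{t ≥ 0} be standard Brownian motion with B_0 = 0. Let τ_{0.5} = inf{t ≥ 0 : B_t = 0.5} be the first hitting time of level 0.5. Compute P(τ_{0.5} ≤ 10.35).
P(τ_{0.5} ≤ 10.35) = 2(1 − Φ(0.5/√10.35)) = 2(1 − Φ(0.1554)) ≈ 0.8765

By the reflection principle for standard BM, P(τ_b ≤ t) = 2 · P(B_t ≥ b). Since B_t ~ N(0, t), P(B_t ≥ 0.5) = 1 − Φ(0.5/√t) = 1 − Φ(0.5/√10.35) = 1 − Φ(0.1554) ≈ 0.43825. Doubling: P(τ_{0.5} ≤ 10.35) ≈ 2 · 0.43825 = 0.87650 ≈ 0.8765.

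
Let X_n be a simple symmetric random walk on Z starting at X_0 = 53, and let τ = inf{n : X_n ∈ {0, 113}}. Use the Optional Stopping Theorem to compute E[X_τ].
E[X_τ] = 53

X_n is a martingale and τ is a bounded-mean stopping time (indeed τ is finite a.s. with bounded expectation since the walk is in a bounded region). By the OST, E[X_τ] = E[X_0] = 53. Equivalently: E[X_τ] = 113 · P(hit 113 first) + 0 · P(hit 0 first) = 113 · (53/113) = 53.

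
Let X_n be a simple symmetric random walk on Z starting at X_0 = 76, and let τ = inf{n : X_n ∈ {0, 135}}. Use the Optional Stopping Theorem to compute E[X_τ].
E[X_τ] = 76

X_n is a martingale and τ is a bounded-mean stopping time (indeed τ is finite a.s. with bounded expectation since the walk is in a bounded region). By the OST, E[X_τ] = E[X_0] = 76. Equivalently: E[X_τ] = 135 · P(hit 135 first) + 0 · P(hit 0 first) = 135 · (76/135) = 76.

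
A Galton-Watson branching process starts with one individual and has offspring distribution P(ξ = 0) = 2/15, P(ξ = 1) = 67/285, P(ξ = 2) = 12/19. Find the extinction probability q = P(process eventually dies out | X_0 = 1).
q = 19/90

The pgf is f(s) = 2/15 + 67/285·s + 12/19·s². The extinction probability q is the smallest fixed point of f in [0, 1]. Setting s = f(s):
  12/19·s² + (67/285 − 1)·s + 2/15 = 0
  12/19·s² − (2/15 + 12/19)·s + 2/15 = 0
which factors as (s − 1)·(12/19·s − 2/15) = 0, giving roots s = 1 and s = (2/15)/(12/19) = 19/90.
Mean offspring μ = 67/285 + 2·12/19 = 427/285 > 1 (supercritical), so q < 1. The extinction probability is the smaller root: q = (2/15)/(12/19) = 19/90.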